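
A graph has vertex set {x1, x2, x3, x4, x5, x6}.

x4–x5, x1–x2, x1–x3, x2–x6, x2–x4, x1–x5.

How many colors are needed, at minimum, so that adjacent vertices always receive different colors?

x2 and x4 are adjacent, so at least 2 colors are needed.
A valid assignment using 2 colors: x1=2, x2=1, x3=1, x4=2, x5=1, x6=2. Every edge joins two different colors.

2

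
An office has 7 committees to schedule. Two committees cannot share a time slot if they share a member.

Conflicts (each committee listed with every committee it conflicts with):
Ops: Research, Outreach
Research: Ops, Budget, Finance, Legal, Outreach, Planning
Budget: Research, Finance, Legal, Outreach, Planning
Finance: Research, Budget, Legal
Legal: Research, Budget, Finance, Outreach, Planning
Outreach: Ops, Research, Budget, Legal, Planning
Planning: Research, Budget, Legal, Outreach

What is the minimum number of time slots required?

Research, Budget, Legal, Outreach, Planning all conflict with each other, so at least 5 time slots are needed.
5 time slots suffice: time slot 1 → {Research}; time slot 2 → {Ops, Legal}; time slot 3 → {Budget}; time slot 4 → {Finance, Outreach}; time slot 5 → {Planning}. Every pair that conflicts lands in different time slots.

5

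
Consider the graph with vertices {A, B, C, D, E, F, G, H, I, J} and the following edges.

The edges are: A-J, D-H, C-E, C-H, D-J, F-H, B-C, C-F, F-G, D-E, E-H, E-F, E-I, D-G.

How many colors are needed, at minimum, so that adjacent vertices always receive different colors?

4

C, E, F, H are pairwise adjacent (a clique of size 4), so at least 4 colors are needed.
A valid assignment using 4 colors: A=2, B=1, C=2, D=2, E=1, F=4, G=1, H=3, I=2, J=1. Each edge has distinct colors on its endpoints.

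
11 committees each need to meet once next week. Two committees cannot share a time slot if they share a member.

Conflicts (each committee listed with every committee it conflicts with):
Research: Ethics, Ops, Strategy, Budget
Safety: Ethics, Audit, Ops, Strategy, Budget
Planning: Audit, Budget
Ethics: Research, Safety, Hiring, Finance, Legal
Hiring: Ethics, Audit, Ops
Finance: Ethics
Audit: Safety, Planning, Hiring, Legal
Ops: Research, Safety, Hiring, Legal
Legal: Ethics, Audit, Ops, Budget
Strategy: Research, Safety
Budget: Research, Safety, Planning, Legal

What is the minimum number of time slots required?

Hiring and Ops conflict, so at least 2 time slots are needed.
Using 2 time slots: Research=1, Safety=1, Planning=1, Ethics=2, Hiring=1, Finance=1, Audit=2, Ops=2, Legal=1, Strategy=2, Budget=2. Every pair that conflicts lands in different time slots.

2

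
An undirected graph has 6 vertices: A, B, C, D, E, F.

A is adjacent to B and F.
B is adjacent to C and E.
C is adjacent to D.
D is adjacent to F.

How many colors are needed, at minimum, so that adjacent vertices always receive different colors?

The cycle C-B-A-F-D-C has odd length 5, so it cannot be 2-colored; at least 3 colors are needed.
3 colors suffice: color 1 → {B, F}; color 2 → {A, C, E}; color 3 → {D}. Each edge has distinct colors on its endpoints.

3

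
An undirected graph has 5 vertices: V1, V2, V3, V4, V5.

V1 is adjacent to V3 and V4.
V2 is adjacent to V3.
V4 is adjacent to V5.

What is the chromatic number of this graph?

V1 and V4 are adjacent, so at least 2 colors are needed.
2 colors suffice: V1=1, V2=1, V3=2, V4=2, V5=1. Every edge joins two different colors.

2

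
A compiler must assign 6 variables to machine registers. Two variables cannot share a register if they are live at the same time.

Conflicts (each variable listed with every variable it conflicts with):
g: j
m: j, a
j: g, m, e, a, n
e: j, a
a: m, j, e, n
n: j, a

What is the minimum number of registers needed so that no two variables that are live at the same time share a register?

j, a, n are mutually in conflict, so at least 3 registers are needed.
3 registers suffice: register 1 → {j}; register 2 → {g, a}; register 3 → {m, e, n}. Every pair that conflicts lands in different registers.

3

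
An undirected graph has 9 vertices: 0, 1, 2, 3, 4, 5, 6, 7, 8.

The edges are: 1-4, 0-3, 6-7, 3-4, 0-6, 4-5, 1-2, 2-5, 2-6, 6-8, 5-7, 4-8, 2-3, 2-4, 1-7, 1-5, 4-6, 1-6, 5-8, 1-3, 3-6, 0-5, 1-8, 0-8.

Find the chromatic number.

5

1, 2, 3, 4, 6 form a clique, so at least 5 colors are needed.
5 colors suffice: 0=blue, 1=blue, 2=purple, 3=yellow, 4=green, 5=red, 6=red, 7=green, 8=yellow. No two adjacent vertices share a color.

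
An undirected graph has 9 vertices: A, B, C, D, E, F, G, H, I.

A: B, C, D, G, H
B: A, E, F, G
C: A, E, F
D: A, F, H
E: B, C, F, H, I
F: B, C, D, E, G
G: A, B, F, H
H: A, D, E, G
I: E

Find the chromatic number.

3

A, B, G form a triangle, so at least 3 colors are needed.
3 colors suffice: color 1 → {A, F, I}; color 2 → {D, E, G}; color 3 → {B, C, H}. Every edge joins two different colors.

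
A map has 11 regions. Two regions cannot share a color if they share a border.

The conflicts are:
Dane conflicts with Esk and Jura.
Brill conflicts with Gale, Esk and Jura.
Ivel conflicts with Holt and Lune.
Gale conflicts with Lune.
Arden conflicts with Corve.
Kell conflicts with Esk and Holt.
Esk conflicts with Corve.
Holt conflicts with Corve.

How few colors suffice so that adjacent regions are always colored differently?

3

The cycle Lune-Ivel-Holt-Corve-Esk-Brill-Gale-Lune has odd length 7, so it cannot be 2-colored; at least 3 colors are needed.
3 colors suffice: color 1 → {Gale, Arden, Esk, Jura, Holt}; color 2 → {Dane, Brill, Kell, Corve, Lune}; color 3 → {Ivel}. Each listed conflict is separated.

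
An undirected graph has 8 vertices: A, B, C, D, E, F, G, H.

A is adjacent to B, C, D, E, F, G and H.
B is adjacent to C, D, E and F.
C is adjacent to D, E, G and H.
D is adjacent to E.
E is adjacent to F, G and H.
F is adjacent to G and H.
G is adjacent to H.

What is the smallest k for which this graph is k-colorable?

5

A, E, F, G, H form a clique, so at least 5 colors are needed.
A valid assignment using 5 colors: A=red, B=yellow, C=green, D=purple, E=blue, F=green, G=purple, H=yellow. Every edge joins two different colors.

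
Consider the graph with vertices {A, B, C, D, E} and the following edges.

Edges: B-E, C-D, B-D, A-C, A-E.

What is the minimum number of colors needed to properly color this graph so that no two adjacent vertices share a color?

The cycle C-A-E-B-D-C has odd length 5, so it cannot be 2-colored; at least 3 colors are needed.
3 colors suffice: color 1 → {C, E}; color 2 → {A, D}; color 3 → {B}. Every edge joins two different colors.

3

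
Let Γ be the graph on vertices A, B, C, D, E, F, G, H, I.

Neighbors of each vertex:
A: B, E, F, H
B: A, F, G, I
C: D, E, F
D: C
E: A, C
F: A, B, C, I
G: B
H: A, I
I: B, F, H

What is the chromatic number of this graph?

3

A, B, F form a triangle, so at least 3 colors are needed.
A valid assignment using 3 colors: A=1, B=2, C=1, D=2, E=2, F=3, G=1, H=2, I=1. Every edge joins two different colors.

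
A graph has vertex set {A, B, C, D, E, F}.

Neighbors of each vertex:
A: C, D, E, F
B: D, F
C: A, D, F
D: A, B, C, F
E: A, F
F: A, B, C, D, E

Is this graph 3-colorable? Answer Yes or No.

No

A, C, D, F are mutually adjacent (a clique of size 4), so at least 4 colors are needed.
So 3 colors are not enough.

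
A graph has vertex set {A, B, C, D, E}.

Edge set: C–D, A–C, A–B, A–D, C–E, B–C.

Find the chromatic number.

A, C, D form a triangle, so at least 3 colors are needed.
3 colors suffice: color 1 → {C}; color 2 → {A, E}; color 3 → {B, D}. Each edge has distinct colors on its endpoints.

3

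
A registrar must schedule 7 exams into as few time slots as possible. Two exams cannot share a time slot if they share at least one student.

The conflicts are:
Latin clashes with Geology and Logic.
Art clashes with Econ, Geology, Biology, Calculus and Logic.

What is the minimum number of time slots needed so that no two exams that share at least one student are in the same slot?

2

Latin and Geology conflict, so at least 2 time slots are needed.
2 time slots suffice: time slot 1 → {Latin, Art}; time slot 2 → {Econ, Geology, Biology, Calculus, Logic}. No two conflicting exams share a time slot.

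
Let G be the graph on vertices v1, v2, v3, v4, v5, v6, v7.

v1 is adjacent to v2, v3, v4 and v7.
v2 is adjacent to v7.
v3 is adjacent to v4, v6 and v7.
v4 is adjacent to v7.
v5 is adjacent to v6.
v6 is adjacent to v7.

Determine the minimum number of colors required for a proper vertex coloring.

v1, v3, v4, v7 are mutually adjacent (a clique of size 4), so at least 4 colors are needed.
4 colors suffice: color R → {v5, v7}; color B → {v1, v6}; color G → {v2, v3}; color Y → {v4}. Each edge has distinct colors on its endpoints.

4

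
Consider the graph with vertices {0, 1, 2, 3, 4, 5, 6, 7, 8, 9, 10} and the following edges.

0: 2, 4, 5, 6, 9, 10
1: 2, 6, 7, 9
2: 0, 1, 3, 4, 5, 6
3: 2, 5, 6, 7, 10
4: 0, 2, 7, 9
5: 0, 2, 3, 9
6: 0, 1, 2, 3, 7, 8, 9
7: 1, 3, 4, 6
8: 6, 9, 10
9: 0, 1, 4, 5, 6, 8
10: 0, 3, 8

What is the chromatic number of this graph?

3

2, 3, 6 are mutually adjacent, so at least 3 colors are needed.
A valid assignment using 3 colors: 0=green, 1=green, 2=blue, 3=green, 4=red, 5=red, 6=red, 7=blue, 8=green, 9=blue, 10=red. Each edge has distinct colors on its endpoints.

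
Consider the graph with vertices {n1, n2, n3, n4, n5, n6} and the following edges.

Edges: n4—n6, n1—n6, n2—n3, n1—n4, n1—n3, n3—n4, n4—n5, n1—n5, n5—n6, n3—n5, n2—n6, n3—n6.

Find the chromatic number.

n1, n3, n4, n5, n6 are mutually adjacent (a clique of size 5), so at least 5 colors are needed.
5 colors suffice: color 1 → {n3}; color 2 → {n6}; color 3 → {n2, n4}; color 4 → {n5}; color 5 → {n1}. Every edge joins two different colors.

5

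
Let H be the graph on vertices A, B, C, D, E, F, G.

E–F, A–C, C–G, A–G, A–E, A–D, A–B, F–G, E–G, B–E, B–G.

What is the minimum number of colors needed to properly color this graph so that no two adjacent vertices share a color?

A, B, E, G are pairwise adjacent (a clique of size 4), so at least 4 colors are needed.
One proper 4-coloring: A=1, B=4, C=3, D=2, E=3, F=1, G=2. Each edge has distinct colors on its endpoints.

4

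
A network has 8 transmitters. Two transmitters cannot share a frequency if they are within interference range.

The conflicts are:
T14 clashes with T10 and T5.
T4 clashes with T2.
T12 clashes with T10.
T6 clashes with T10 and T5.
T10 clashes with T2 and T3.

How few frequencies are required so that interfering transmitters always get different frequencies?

2

T10 and T2 conflict, so at least 2 frequencies are needed.
2 frequencies suffice: frequency 1 → {T4, T10, T5}; frequency 2 → {T14, T12, T6, T2, T3}. Each listed conflict is separated.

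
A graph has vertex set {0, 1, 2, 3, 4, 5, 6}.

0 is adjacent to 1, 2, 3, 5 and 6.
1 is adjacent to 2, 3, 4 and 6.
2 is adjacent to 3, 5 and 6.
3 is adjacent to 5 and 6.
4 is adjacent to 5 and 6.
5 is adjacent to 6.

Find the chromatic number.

5

0, 1, 2, 3, 6 are pairwise adjacent (a clique of size 5), so at least 5 colors are needed.
5 colors suffice: color red → {6}; color blue → {0, 4}; color green → {2}; color yellow → {1, 5}; color purple → {3}. No two adjacent vertices share a color.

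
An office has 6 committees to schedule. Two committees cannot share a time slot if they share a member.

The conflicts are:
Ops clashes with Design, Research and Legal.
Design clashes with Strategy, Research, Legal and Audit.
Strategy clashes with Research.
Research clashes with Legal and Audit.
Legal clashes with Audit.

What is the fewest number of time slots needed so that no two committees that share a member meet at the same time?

Design, Research, Legal, Audit all conflict with each other, so at least 4 time slots are needed.
4 time slots suffice: Ops=4, Design=2, Strategy=3, Research=1, Legal=3, Audit=4. Each listed conflict is separated.

4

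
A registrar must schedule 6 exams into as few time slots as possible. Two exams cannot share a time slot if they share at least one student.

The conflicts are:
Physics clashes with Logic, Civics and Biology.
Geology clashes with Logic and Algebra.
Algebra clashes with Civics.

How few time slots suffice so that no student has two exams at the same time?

The cycle Civics-Algebra-Geology-Logic-Physics-Civics has odd length 5, so it cannot be 2-colored; at least 3 time slots are needed.
3 time slots suffice: time slot 1 → {Physics, Geology}; time slot 2 → {Logic, Algebra, Biology}; time slot 3 → {Civics}. Each listed conflict is separated.

3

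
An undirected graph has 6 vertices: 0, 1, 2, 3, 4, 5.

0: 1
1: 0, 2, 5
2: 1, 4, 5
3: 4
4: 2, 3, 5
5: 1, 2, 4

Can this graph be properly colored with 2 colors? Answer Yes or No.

No

1, 2, 5 form a triangle, so at least 3 colors are needed.
So 2 colors are not enough.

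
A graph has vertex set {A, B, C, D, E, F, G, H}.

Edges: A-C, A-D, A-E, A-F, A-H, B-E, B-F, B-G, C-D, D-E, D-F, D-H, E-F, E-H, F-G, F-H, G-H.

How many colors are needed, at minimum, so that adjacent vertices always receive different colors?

A, D, E, F, H form a clique, so at least 5 colors are needed.
5 colors suffice: color 1 → {C, F}; color 2 → {E, G}; color 3 → {A, B}; color 4 → {D}; color 5 → {H}. No two adjacent vertices share a color.

5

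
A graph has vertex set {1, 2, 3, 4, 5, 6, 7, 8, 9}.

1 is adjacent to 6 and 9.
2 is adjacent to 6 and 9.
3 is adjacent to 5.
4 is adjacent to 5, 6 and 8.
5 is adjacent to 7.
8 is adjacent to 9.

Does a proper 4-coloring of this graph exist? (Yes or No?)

Yes

The chromatic number is 3. The cycle 8-9-2-6-4-8 has odd length 5, so it cannot be 2-colored; at least 3 colors are needed.
A valid assignment using 3 colors: 1=green, 2=green, 3=red, 4=red, 5=blue, 6=blue, 7=red, 8=blue, 9=red.
Since 4 ≥ 3, a proper 4-coloring certainly exists.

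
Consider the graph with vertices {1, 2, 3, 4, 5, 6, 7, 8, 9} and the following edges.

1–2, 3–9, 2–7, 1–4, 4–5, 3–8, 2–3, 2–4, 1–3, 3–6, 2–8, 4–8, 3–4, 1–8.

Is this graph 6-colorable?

Yes

The chromatic number is 5. 1, 2, 3, 4, 8 are pairwise adjacent (a clique of size 5), so at least 5 colors are needed.
One proper 5-coloring: 1=d, 2=b, 3=a, 4=c, 5=a, 6=b, 7=a, 8=e, 9=b.
Since 6 ≥ 5, a proper 6-coloring certainly exists.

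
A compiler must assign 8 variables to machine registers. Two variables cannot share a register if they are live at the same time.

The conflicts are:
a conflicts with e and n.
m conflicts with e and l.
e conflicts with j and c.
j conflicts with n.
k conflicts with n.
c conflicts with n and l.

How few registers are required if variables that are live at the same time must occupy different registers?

a and n conflict, so at least 2 registers are needed.
Using 2 registers: a=2, m=2, e=1, j=2, k=2, c=2, n=1, l=1. Every pair that conflicts lands in different registers.

2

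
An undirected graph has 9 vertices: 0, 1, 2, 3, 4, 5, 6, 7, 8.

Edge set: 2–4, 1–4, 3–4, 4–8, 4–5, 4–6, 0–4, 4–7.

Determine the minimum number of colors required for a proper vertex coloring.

2

0 and 4 are adjacent, so at least 2 colors are needed.
2 colors suffice: color a → {4}; color b → {0, 1, 2, 3, 5, 6, 7, 8}. No two adjacent vertices share a color.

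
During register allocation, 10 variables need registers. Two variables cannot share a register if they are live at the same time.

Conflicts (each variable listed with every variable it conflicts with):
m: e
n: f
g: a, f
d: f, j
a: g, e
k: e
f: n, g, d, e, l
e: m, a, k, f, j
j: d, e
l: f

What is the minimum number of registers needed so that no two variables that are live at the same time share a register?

g and a conflict, so at least 2 registers are needed.
A valid assignment using 2 registers: m=2, n=1, g=1, d=1, a=2, k=2, f=2, e=1, j=2, l=1. Each listed conflict is separated.

2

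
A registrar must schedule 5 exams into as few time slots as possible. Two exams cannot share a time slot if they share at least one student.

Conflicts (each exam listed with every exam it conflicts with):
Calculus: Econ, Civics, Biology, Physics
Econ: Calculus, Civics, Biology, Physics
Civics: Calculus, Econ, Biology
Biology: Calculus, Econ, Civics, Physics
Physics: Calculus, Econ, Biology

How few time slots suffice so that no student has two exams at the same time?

Calculus, Econ, Civics, Biology all conflict with each other, so at least 4 time slots are needed.
4 time slots suffice: time slot 1 → {Biology}; time slot 2 → {Calculus}; time slot 3 → {Econ}; time slot 4 → {Civics, Physics}. Every pair that conflicts lands in different time slots.

4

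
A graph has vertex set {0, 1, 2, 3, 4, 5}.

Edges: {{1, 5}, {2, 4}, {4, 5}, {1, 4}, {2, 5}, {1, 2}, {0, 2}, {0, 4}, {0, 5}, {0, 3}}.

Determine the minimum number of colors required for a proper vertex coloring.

1, 2, 4, 5 are mutually adjacent (a clique of size 4), so at least 4 colors are needed.
A valid assignment using 4 colors: 0=yellow, 1=yellow, 2=green, 3=red, 4=blue, 5=red. No two adjacent vertices share a color.

4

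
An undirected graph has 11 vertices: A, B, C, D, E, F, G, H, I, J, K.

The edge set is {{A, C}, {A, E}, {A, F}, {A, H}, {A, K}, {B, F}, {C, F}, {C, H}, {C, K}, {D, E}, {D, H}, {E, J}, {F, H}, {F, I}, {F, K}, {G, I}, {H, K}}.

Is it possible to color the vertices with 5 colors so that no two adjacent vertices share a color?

The chromatic number is 5. A, C, F, H, K are mutually adjacent (a clique of size 5), so at least 5 colors are needed.
One proper 5-coloring: A=2, B=2, C=4, D=2, E=1, F=1, G=1, H=3, I=2, J=2, K=5.
That is already a proper 5-coloring.

Yes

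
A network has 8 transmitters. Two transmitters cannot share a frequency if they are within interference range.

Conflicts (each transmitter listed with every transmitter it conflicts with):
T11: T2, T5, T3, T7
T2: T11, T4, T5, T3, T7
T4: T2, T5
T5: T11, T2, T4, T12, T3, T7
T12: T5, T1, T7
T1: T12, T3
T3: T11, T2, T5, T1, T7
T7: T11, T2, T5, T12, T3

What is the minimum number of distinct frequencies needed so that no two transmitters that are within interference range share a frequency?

T11, T2, T5, T3, T7 pairwise conflict, so at least 5 frequencies are needed.
5 frequencies suffice: frequency 1 → {T5, T1}; frequency 2 → {T2, T12}; frequency 3 → {T4, T7}; frequency 4 → {T3}; frequency 5 → {T11}. Each listed conflict is separated.

5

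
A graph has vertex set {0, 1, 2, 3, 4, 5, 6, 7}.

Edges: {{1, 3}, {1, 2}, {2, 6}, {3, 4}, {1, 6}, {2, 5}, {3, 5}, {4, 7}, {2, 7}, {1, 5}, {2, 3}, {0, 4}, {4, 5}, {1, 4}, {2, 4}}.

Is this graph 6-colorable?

Yes

The chromatic number is 5. 1, 2, 3, 4, 5 are mutually adjacent (a clique of size 5), so at least 5 colors are needed.
A valid assignment using 5 colors: 0=blue, 1=green, 2=blue, 3=purple, 4=red, 5=yellow, 6=red, 7=green.
Since 6 ≥ 5, a proper 6-coloring certainly exists.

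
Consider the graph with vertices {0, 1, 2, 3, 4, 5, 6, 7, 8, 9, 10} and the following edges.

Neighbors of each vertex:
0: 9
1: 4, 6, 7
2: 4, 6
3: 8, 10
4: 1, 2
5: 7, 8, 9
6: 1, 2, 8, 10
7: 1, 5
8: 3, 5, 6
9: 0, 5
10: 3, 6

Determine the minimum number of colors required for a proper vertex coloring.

3

The cycle 5-7-1-6-8-5 has odd length 5, so it cannot be 2-colored; at least 3 colors are needed.
3 colors suffice: color a → {0, 3, 4, 5, 6}; color b → {1, 2, 8, 9, 10}; color c → {7}. No two adjacent vertices share a color.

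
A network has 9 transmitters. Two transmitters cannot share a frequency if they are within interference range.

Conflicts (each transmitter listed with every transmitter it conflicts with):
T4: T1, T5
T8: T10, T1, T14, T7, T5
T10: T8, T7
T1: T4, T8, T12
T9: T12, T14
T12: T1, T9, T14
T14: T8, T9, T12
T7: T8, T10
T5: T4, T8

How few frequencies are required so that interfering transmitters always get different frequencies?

3

T8, T10, T7 are mutually in conflict, so at least 3 frequencies are needed.
3 frequencies suffice: T4=1, T8=1, T10=3, T1=2, T9=3, T12=1, T14=2, T7=2, T5=2. No two conflicting transmitters share a frequency.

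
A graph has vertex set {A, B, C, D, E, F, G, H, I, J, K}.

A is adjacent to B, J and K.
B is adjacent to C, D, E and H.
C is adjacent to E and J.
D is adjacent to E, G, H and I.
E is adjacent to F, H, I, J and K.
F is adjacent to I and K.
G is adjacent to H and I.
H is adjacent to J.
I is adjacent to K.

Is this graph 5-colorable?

The chromatic number is 4. B, D, E, H are pairwise adjacent (a clique of size 4), so at least 4 colors are needed.
One proper 4-coloring: A=1, B=4, C=2, D=3, E=1, F=4, G=1, H=2, I=2, J=3, K=3.
Since 5 ≥ 4, a proper 5-coloring certainly exists.

Yes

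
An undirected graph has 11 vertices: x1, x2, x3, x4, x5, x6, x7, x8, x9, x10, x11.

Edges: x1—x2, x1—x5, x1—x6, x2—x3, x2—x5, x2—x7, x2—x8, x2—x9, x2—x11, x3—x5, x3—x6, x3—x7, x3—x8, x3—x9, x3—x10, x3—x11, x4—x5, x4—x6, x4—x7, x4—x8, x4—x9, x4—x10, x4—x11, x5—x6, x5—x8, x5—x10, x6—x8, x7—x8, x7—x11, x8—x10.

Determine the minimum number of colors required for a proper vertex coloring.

x2, x3, x7, x11 form a clique, so at least 4 colors are needed.
One proper 4-coloring: x1=1, x2=2, x3=1, x4=1, x5=3, x6=2, x7=3, x8=4, x9=3, x10=2, x11=4. Each edge has distinct colors on its endpoints.

4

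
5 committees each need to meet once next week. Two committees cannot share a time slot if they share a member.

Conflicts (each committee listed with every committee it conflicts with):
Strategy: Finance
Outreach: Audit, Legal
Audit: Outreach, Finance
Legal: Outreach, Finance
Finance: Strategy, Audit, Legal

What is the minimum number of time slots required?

2

Strategy and Finance conflict, so at least 2 time slots are needed.
2 time slots suffice: Strategy=2, Outreach=1, Audit=2, Legal=2, Finance=1. No two conflicting committees share a time slot.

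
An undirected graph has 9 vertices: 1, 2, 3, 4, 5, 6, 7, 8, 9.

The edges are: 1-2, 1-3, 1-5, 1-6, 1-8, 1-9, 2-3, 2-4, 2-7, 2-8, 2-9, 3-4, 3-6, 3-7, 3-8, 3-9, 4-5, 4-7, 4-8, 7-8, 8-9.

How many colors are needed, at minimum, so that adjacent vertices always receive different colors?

5

1, 2, 3, 8, 9 are pairwise adjacent (a clique of size 5), so at least 5 colors are needed.
5 colors suffice: 1=blue, 2=green, 3=red, 4=blue, 5=red, 6=green, 7=purple, 8=yellow, 9=purple. Every edge joins two different colors.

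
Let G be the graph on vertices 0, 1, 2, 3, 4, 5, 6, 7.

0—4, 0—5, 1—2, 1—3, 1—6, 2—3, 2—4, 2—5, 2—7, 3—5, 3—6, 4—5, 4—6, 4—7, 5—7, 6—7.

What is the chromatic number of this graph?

2, 4, 5, 7 are pairwise adjacent (a clique of size 4), so at least 4 colors are needed.
4 colors suffice: color red → {0, 2, 6}; color blue → {3, 4}; color green → {1, 5}; color yellow → {7}. Every edge joins two different colors.

4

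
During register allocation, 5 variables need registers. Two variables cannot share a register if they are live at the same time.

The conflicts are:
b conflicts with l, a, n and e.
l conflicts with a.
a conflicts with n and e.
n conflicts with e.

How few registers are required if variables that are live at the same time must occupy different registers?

b, a, n, e pairwise conflict, so at least 4 registers are needed.
A valid assignment using 4 registers: b=2, l=3, a=1, n=3, e=4. Each listed conflict is separated.

4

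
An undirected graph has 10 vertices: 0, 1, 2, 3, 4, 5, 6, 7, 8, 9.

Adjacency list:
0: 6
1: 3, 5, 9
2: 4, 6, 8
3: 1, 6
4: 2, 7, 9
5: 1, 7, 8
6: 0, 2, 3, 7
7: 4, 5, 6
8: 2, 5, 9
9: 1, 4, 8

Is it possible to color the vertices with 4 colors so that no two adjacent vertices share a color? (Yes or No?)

The chromatic number is 3. The cycle 4-7-5-1-9-4 has odd length 5, so it cannot be 2-colored; at least 3 colors are needed.
3 colors suffice: 0=blue, 1=green, 2=blue, 3=blue, 4=red, 5=red, 6=red, 7=blue, 8=green, 9=blue.
Since 4 ≥ 3, a proper 4-coloring certainly exists.

Yes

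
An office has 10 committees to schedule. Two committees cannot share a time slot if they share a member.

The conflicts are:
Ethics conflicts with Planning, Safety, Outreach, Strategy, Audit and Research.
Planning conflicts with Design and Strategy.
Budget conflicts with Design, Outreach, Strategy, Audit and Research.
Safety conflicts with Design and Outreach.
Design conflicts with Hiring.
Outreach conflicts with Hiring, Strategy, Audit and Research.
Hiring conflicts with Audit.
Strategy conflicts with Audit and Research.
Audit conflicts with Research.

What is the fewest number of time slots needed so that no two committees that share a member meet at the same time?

Ethics, Outreach, Strategy, Audit, Research are mutually in conflict, so at least 5 time slots are needed.
5 time slots suffice: time slot 1 → {Design, Outreach}; time slot 2 → {Planning, Safety, Audit}; time slot 3 → {Hiring, Strategy}; time slot 4 → {Ethics, Budget}; time slot 5 → {Research}. Each listed conflict is separated.

5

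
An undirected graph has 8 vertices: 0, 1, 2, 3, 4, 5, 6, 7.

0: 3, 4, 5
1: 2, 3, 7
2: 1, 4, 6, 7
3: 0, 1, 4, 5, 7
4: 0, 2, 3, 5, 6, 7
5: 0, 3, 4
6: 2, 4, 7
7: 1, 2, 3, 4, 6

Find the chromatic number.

0, 3, 4, 5 are mutually adjacent (a clique of size 4), so at least 4 colors are needed.
A valid assignment using 4 colors: 0=c, 1=a, 2=b, 3=b, 4=a, 5=d, 6=d, 7=c. Each edge has distinct colors on its endpoints.

4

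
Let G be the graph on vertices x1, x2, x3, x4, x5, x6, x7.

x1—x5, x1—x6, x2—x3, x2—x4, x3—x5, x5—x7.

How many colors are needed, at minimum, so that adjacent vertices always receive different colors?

x1 and x5 are adjacent, so at least 2 colors are needed.
2 colors suffice: color 1 → {x2, x5, x6}; color 2 → {x1, x3, x4, x7}. No two adjacent vertices share a color.

2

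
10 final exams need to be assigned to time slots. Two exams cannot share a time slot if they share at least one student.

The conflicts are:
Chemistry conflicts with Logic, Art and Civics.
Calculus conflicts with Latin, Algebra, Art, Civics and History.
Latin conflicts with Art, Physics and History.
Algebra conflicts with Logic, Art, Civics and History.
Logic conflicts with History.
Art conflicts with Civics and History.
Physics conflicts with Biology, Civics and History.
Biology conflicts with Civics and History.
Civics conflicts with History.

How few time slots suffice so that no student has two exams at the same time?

5

Calculus, Algebra, Art, Civics, History all conflict with each other, so at least 5 time slots are needed.
5 time slots suffice: time slot 1 → {Chemistry, History}; time slot 2 → {Latin, Logic, Civics}; time slot 3 → {Art, Physics}; time slot 4 → {Algebra, Biology}; time slot 5 → {Calculus}. Each listed conflict is separated.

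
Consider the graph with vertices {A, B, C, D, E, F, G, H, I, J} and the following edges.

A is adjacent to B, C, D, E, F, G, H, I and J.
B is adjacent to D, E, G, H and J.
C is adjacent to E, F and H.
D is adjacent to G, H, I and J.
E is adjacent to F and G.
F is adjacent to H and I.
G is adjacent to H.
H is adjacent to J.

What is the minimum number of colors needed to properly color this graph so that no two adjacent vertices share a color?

A, B, D, H, J are mutually adjacent (a clique of size 5), so at least 5 colors are needed.
5 colors suffice: color 1 → {A}; color 2 → {E, H, I}; color 3 → {D, F}; color 4 → {B, C}; color 5 → {G, J}. Every edge joins two different colors.

5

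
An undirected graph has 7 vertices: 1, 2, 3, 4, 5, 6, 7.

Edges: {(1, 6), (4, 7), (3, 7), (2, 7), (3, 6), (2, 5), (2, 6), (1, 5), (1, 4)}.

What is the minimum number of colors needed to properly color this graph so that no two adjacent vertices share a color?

3

The cycle 4-1-5-2-7-4 has odd length 5, so it cannot be 2-colored; at least 3 colors are needed.
3 colors suffice: color a → {1, 7}; color b → {2, 3, 4}; color c → {5, 6}. Each edge has distinct colors on its endpoints.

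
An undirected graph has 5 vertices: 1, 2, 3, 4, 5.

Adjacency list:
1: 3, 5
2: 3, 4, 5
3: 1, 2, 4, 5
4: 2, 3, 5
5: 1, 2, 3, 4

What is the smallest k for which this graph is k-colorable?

2, 3, 4, 5 form a clique, so at least 4 colors are needed.
4 colors suffice: color red → {3}; color blue → {5}; color green → {1, 2}; color yellow → {4}. Every edge joins two different colors.

4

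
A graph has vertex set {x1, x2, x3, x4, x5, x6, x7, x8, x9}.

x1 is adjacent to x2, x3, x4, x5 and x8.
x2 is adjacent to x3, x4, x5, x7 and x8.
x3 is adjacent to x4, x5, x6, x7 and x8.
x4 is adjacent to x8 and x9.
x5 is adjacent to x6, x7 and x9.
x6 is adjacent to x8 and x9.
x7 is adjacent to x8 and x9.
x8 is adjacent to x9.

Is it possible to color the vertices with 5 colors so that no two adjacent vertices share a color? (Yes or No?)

Yes

The chromatic number is 5. x1, x2, x3, x4, x8 form a clique, so at least 5 colors are needed.
5 colors suffice: color 1 → {x3, x9}; color 2 → {x5, x8}; color 3 → {x2, x6}; color 4 → {x4, x7}; color 5 → {x1}.
That is already a proper 5-coloring.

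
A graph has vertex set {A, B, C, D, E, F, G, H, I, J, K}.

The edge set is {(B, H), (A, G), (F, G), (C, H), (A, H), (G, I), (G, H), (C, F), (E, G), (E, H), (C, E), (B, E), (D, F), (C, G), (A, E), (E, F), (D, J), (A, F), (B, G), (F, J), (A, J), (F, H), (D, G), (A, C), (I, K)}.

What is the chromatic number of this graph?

A, C, E, F, G, H form a clique, so at least 6 colors are needed.
A valid assignment using 6 colors: A=3, B=2, C=6, D=3, E=5, F=2, G=1, H=4, I=2, J=1, K=1. No two adjacent vertices share a color.

6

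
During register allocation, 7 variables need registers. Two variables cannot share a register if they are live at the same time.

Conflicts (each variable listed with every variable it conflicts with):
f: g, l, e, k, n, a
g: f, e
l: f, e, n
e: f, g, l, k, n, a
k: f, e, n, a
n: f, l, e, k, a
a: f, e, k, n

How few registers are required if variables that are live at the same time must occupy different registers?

5

f, e, k, n, a are mutually in conflict, so at least 5 registers are needed.
5 registers suffice: register 1 → {f}; register 2 → {e}; register 3 → {g, n}; register 4 → {l, a}; register 5 → {k}. Each listed conflict is separated.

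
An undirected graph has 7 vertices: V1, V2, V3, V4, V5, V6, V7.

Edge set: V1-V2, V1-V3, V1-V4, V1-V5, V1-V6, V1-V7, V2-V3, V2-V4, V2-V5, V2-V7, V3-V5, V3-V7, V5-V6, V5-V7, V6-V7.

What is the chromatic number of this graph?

V1, V2, V3, V5, V7 are pairwise adjacent (a clique of size 5), so at least 5 colors are needed.
5 colors suffice: color 1 → {V1}; color 2 → {V4, V5}; color 3 → {V2, V6}; color 4 → {V7}; color 5 → {V3}. Every edge joins two different colors.

5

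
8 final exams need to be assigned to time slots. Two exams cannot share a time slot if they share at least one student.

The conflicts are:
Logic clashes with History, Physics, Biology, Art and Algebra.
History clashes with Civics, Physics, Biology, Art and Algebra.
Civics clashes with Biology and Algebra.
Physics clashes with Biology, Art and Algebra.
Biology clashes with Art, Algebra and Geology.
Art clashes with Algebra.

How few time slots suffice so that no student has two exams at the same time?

6

Logic, History, Physics, Biology, Art, Algebra are mutually in conflict, so at least 6 time slots are needed.
6 time slots suffice: time slot 1 → {Biology}; time slot 2 → {History, Geology}; time slot 3 → {Algebra}; time slot 4 → {Logic, Civics}; time slot 5 → {Art}; time slot 6 → {Physics}. Every pair that conflicts lands in different time slots.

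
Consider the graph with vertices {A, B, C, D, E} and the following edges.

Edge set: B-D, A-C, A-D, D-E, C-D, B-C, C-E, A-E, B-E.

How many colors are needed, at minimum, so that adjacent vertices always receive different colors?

4

B, C, D, E are mutually adjacent (a clique of size 4), so at least 4 colors are needed.
One proper 4-coloring: A=4, B=4, C=1, D=3, E=2. Each edge has distinct colors on its endpoints.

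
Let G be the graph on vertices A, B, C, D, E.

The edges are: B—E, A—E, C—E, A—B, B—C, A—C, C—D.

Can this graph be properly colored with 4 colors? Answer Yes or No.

The chromatic number is 4. A, B, C, E are pairwise adjacent (a clique of size 4), so at least 4 colors are needed.
4 colors suffice: A=green, B=blue, C=red, D=blue, E=yellow.
That is already a proper 4-coloring.

Yes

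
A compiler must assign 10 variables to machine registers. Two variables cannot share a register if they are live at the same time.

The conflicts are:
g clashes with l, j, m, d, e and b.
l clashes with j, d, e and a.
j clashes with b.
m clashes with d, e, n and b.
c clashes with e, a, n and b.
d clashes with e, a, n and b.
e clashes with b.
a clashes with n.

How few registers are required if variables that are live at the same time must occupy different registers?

g, m, d, e, b pairwise conflict, so at least 5 registers are needed.
5 registers suffice: g=3, l=2, j=1, m=5, c=1, d=1, e=4, a=3, n=2, b=2. Each listed conflict is separated.

5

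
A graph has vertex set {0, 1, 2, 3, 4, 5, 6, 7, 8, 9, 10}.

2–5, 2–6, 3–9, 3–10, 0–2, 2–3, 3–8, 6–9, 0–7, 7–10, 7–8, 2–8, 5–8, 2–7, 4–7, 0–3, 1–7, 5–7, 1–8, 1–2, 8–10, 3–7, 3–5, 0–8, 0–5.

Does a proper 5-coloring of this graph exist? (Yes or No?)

No

0, 2, 3, 5, 7, 8 are mutually adjacent (a clique of size 6), so at least 6 colors are needed.
So 5 colors are not enough.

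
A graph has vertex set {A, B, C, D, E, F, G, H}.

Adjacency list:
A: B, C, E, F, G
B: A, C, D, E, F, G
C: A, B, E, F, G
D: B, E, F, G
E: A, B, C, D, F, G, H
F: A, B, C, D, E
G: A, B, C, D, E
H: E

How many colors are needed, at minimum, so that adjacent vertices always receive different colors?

A, B, C, E, F form a clique, so at least 5 colors are needed.
5 colors suffice: A=3, B=2, C=4, D=3, E=1, F=5, G=5, H=2. Each edge has distinct colors on its endpoints.

5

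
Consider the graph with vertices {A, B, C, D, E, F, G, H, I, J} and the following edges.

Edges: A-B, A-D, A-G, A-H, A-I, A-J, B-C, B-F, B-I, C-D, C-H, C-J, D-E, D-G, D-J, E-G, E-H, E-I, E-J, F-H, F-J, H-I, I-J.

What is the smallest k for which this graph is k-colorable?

3

E, H, I are pairwise adjacent, so at least 3 colors are needed.
3 colors suffice: color 1 → {A, C, E, F}; color 2 → {B, G, H, J}; color 3 → {D, I}. No two adjacent vertices share a color.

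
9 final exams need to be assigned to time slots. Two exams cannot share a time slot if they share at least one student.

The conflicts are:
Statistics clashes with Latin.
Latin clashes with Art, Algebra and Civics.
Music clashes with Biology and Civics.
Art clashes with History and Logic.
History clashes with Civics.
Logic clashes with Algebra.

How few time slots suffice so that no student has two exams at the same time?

2

Music and Biology conflict, so at least 2 time slots are needed.
2 time slots suffice: time slot 1 → {Latin, Music, History, Logic}; time slot 2 → {Statistics, Biology, Art, Algebra, Civics}. Each listed conflict is separated.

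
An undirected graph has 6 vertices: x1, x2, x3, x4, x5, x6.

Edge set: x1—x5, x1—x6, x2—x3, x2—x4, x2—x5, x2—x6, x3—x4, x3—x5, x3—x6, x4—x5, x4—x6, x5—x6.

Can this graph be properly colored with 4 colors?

x2, x3, x4, x5, x6 form a clique, so at least 5 colors are needed.
So 4 colors are not enough.

No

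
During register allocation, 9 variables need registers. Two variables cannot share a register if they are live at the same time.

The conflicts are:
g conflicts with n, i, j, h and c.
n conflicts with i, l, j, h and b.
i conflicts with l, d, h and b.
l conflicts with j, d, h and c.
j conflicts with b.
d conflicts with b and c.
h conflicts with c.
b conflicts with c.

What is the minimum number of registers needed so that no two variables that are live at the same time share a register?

4

g, n, i, h pairwise conflict, so at least 4 registers are needed.
4 registers suffice: register 1 → {n, c}; register 2 → {i, j}; register 3 → {g, l, b}; register 4 → {d, h}. Every pair that conflicts lands in different registers.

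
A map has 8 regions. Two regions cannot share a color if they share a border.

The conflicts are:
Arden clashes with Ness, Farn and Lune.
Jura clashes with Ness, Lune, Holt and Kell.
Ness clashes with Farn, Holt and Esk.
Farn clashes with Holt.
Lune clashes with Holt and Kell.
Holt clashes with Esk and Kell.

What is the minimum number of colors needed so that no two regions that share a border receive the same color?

Jura, Lune, Holt, Kell are mutually in conflict, so at least 4 colors are needed.
One proper 4-coloring: Arden=1, Jura=3, Ness=2, Farn=3, Lune=2, Holt=1, Esk=3, Kell=4. Each listed conflict is separated.

4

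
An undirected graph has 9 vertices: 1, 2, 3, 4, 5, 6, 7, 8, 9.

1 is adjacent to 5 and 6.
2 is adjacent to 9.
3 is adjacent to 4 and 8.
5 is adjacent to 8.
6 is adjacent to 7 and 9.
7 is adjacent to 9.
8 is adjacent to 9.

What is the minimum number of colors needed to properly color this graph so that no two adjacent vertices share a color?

6, 7, 9 are pairwise adjacent, so at least 3 colors are needed.
One proper 3-coloring: 1=a, 2=b, 3=a, 4=b, 5=c, 6=b, 7=c, 8=b, 9=a. No two adjacent vertices share a color.

3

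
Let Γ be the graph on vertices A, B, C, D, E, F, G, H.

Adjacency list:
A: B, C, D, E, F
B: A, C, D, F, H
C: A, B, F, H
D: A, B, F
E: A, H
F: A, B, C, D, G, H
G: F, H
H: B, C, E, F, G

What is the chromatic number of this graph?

4

A, B, C, F are mutually adjacent (a clique of size 4), so at least 4 colors are needed.
4 colors suffice: color 1 → {E, F}; color 2 → {B, G}; color 3 → {A, H}; color 4 → {C, D}. Every edge joins two different colors.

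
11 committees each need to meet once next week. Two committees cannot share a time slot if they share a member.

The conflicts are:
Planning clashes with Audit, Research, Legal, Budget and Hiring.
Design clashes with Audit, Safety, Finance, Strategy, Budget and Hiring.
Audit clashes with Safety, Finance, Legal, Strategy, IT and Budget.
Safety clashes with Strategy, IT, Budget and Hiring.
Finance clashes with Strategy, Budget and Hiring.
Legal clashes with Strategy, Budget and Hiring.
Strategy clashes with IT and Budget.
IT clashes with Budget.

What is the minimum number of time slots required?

5

Audit, Safety, Strategy, IT, Budget all conflict with each other, so at least 5 time slots are needed.
5 time slots suffice: Planning=3, Design=5, Audit=1, Research=1, Safety=4, Finance=4, Legal=4, Strategy=3, IT=5, Budget=2, Hiring=1. Every pair that conflicts lands in different time slots.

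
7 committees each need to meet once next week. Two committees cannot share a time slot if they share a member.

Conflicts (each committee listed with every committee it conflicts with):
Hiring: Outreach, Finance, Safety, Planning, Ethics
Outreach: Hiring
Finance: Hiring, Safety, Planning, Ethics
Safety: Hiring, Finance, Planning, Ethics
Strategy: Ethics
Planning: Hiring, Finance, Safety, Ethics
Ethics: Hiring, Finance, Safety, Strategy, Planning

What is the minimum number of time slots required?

Hiring, Finance, Safety, Planning, Ethics are mutually in conflict, so at least 5 time slots are needed.
5 time slots suffice: time slot 1 → {Outreach, Ethics}; time slot 2 → {Hiring, Strategy}; time slot 3 → {Planning}; time slot 4 → {Finance}; time slot 5 → {Safety}. Every pair that conflicts lands in different time slots.

5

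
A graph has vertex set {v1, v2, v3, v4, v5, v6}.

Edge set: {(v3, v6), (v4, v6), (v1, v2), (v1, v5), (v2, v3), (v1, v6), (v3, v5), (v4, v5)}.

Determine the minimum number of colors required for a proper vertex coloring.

2

v3 and v5 are adjacent, so at least 2 colors are needed.
One proper 2-coloring: v1=2, v2=1, v3=2, v4=2, v5=1, v6=1. Each edge has distinct colors on its endpoints.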